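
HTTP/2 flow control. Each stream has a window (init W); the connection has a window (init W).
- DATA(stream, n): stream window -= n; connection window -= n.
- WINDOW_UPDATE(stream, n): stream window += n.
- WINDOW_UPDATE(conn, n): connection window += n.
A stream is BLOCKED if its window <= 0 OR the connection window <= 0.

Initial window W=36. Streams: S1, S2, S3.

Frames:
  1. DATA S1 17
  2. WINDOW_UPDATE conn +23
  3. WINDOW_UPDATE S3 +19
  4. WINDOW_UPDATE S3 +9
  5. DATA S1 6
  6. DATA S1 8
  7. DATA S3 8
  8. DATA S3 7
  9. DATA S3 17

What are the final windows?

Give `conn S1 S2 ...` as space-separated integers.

Answer: -4 5 36 32

Derivation:
Op 1: conn=19 S1=19 S2=36 S3=36 blocked=[]
Op 2: conn=42 S1=19 S2=36 S3=36 blocked=[]
Op 3: conn=42 S1=19 S2=36 S3=55 blocked=[]
Op 4: conn=42 S1=19 S2=36 S3=64 blocked=[]
Op 5: conn=36 S1=13 S2=36 S3=64 blocked=[]
Op 6: conn=28 S1=5 S2=36 S3=64 blocked=[]
Op 7: conn=20 S1=5 S2=36 S3=56 blocked=[]
Op 8: conn=13 S1=5 S2=36 S3=49 blocked=[]
Op 9: conn=-4 S1=5 S2=36 S3=32 blocked=[1, 2, 3]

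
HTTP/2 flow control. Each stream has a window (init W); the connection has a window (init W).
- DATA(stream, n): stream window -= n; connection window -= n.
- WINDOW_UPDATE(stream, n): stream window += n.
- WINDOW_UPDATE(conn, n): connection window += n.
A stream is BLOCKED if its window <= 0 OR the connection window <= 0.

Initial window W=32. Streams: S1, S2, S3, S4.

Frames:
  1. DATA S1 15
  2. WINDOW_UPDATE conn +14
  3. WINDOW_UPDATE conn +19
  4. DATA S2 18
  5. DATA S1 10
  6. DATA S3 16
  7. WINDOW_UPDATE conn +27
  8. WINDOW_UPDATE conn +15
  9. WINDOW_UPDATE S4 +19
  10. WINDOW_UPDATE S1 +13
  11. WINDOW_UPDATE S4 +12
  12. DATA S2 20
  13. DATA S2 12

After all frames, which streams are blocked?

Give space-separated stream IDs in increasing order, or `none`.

Op 1: conn=17 S1=17 S2=32 S3=32 S4=32 blocked=[]
Op 2: conn=31 S1=17 S2=32 S3=32 S4=32 blocked=[]
Op 3: conn=50 S1=17 S2=32 S3=32 S4=32 blocked=[]
Op 4: conn=32 S1=17 S2=14 S3=32 S4=32 blocked=[]
Op 5: conn=22 S1=7 S2=14 S3=32 S4=32 blocked=[]
Op 6: conn=6 S1=7 S2=14 S3=16 S4=32 blocked=[]
Op 7: conn=33 S1=7 S2=14 S3=16 S4=32 blocked=[]
Op 8: conn=48 S1=7 S2=14 S3=16 S4=32 blocked=[]
Op 9: conn=48 S1=7 S2=14 S3=16 S4=51 blocked=[]
Op 10: conn=48 S1=20 S2=14 S3=16 S4=51 blocked=[]
Op 11: conn=48 S1=20 S2=14 S3=16 S4=63 blocked=[]
Op 12: conn=28 S1=20 S2=-6 S3=16 S4=63 blocked=[2]
Op 13: conn=16 S1=20 S2=-18 S3=16 S4=63 blocked=[2]

Answer: S2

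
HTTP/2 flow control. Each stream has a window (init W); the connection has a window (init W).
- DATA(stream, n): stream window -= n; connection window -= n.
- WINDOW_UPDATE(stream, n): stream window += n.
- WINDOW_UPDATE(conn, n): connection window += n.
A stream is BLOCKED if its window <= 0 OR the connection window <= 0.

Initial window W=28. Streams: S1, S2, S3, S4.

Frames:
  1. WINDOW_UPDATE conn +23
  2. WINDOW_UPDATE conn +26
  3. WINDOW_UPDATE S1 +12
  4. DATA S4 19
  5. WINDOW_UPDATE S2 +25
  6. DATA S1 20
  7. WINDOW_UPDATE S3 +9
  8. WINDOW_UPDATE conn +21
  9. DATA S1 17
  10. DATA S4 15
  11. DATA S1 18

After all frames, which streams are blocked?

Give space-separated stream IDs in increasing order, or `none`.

Op 1: conn=51 S1=28 S2=28 S3=28 S4=28 blocked=[]
Op 2: conn=77 S1=28 S2=28 S3=28 S4=28 blocked=[]
Op 3: conn=77 S1=40 S2=28 S3=28 S4=28 blocked=[]
Op 4: conn=58 S1=40 S2=28 S3=28 S4=9 blocked=[]
Op 5: conn=58 S1=40 S2=53 S3=28 S4=9 blocked=[]
Op 6: conn=38 S1=20 S2=53 S3=28 S4=9 blocked=[]
Op 7: conn=38 S1=20 S2=53 S3=37 S4=9 blocked=[]
Op 8: conn=59 S1=20 S2=53 S3=37 S4=9 blocked=[]
Op 9: conn=42 S1=3 S2=53 S3=37 S4=9 blocked=[]
Op 10: conn=27 S1=3 S2=53 S3=37 S4=-6 blocked=[4]
Op 11: conn=9 S1=-15 S2=53 S3=37 S4=-6 blocked=[1, 4]

Answer: S1 S4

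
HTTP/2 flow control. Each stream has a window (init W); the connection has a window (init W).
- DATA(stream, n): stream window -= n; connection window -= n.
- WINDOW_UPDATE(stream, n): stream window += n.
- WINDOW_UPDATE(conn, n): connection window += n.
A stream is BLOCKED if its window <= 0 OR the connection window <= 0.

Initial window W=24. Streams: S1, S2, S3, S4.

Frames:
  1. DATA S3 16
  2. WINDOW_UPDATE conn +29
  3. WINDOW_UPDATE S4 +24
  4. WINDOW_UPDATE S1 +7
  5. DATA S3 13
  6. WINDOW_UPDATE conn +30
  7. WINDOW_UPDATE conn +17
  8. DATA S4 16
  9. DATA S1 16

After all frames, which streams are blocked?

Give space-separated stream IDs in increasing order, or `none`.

Answer: S3

Derivation:
Op 1: conn=8 S1=24 S2=24 S3=8 S4=24 blocked=[]
Op 2: conn=37 S1=24 S2=24 S3=8 S4=24 blocked=[]
Op 3: conn=37 S1=24 S2=24 S3=8 S4=48 blocked=[]
Op 4: conn=37 S1=31 S2=24 S3=8 S4=48 blocked=[]
Op 5: conn=24 S1=31 S2=24 S3=-5 S4=48 blocked=[3]
Op 6: conn=54 S1=31 S2=24 S3=-5 S4=48 blocked=[3]
Op 7: conn=71 S1=31 S2=24 S3=-5 S4=48 blocked=[3]
Op 8: conn=55 S1=31 S2=24 S3=-5 S4=32 blocked=[3]
Op 9: conn=39 S1=15 S2=24 S3=-5 S4=32 blocked=[3]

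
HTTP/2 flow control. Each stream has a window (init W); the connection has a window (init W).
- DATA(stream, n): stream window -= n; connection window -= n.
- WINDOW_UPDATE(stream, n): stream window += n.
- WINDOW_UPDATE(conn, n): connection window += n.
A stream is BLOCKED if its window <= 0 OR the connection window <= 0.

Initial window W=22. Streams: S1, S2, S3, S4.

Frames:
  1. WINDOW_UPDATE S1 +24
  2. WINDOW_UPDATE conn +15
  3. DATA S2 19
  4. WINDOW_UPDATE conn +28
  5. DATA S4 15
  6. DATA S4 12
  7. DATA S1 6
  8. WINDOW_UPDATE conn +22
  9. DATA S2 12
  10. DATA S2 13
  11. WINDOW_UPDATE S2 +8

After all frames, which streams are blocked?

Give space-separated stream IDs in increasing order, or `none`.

Answer: S2 S4

Derivation:
Op 1: conn=22 S1=46 S2=22 S3=22 S4=22 blocked=[]
Op 2: conn=37 S1=46 S2=22 S3=22 S4=22 blocked=[]
Op 3: conn=18 S1=46 S2=3 S3=22 S4=22 blocked=[]
Op 4: conn=46 S1=46 S2=3 S3=22 S4=22 blocked=[]
Op 5: conn=31 S1=46 S2=3 S3=22 S4=7 blocked=[]
Op 6: conn=19 S1=46 S2=3 S3=22 S4=-5 blocked=[4]
Op 7: conn=13 S1=40 S2=3 S3=22 S4=-5 blocked=[4]
Op 8: conn=35 S1=40 S2=3 S3=22 S4=-5 blocked=[4]
Op 9: conn=23 S1=40 S2=-9 S3=22 S4=-5 blocked=[2, 4]
Op 10: conn=10 S1=40 S2=-22 S3=22 S4=-5 blocked=[2, 4]
Op 11: conn=10 S1=40 S2=-14 S3=22 S4=-5 blocked=[2, 4]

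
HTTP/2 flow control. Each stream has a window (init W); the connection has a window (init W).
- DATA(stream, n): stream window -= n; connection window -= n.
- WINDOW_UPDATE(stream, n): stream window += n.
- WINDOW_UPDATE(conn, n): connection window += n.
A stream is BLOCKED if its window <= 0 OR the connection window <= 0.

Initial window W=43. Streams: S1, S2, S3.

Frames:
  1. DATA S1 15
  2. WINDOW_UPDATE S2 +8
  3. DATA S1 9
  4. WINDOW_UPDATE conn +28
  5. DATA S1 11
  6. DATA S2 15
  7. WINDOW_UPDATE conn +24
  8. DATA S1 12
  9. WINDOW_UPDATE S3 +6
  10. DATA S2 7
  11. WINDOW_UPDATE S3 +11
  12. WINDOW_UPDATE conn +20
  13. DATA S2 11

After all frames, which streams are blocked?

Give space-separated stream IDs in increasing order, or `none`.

Answer: S1

Derivation:
Op 1: conn=28 S1=28 S2=43 S3=43 blocked=[]
Op 2: conn=28 S1=28 S2=51 S3=43 blocked=[]
Op 3: conn=19 S1=19 S2=51 S3=43 blocked=[]
Op 4: conn=47 S1=19 S2=51 S3=43 blocked=[]
Op 5: conn=36 S1=8 S2=51 S3=43 blocked=[]
Op 6: conn=21 S1=8 S2=36 S3=43 blocked=[]
Op 7: conn=45 S1=8 S2=36 S3=43 blocked=[]
Op 8: conn=33 S1=-4 S2=36 S3=43 blocked=[1]
Op 9: conn=33 S1=-4 S2=36 S3=49 blocked=[1]
Op 10: conn=26 S1=-4 S2=29 S3=49 blocked=[1]
Op 11: conn=26 S1=-4 S2=29 S3=60 blocked=[1]
Op 12: conn=46 S1=-4 S2=29 S3=60 blocked=[1]
Op 13: conn=35 S1=-4 S2=18 S3=60 blocked=[1]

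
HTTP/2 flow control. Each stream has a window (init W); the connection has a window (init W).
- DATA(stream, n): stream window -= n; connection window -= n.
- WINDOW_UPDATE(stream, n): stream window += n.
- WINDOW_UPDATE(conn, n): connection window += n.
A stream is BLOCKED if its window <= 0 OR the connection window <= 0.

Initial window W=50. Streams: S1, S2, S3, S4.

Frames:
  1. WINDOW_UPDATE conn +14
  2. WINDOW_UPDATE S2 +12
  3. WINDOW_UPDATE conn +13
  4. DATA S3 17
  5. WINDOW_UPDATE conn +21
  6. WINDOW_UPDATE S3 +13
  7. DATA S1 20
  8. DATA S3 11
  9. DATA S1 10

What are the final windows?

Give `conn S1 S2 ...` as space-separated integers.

Op 1: conn=64 S1=50 S2=50 S3=50 S4=50 blocked=[]
Op 2: conn=64 S1=50 S2=62 S3=50 S4=50 blocked=[]
Op 3: conn=77 S1=50 S2=62 S3=50 S4=50 blocked=[]
Op 4: conn=60 S1=50 S2=62 S3=33 S4=50 blocked=[]
Op 5: conn=81 S1=50 S2=62 S3=33 S4=50 blocked=[]
Op 6: conn=81 S1=50 S2=62 S3=46 S4=50 blocked=[]
Op 7: conn=61 S1=30 S2=62 S3=46 S4=50 blocked=[]
Op 8: conn=50 S1=30 S2=62 S3=35 S4=50 blocked=[]
Op 9: conn=40 S1=20 S2=62 S3=35 S4=50 blocked=[]

Answer: 40 20 62 35 50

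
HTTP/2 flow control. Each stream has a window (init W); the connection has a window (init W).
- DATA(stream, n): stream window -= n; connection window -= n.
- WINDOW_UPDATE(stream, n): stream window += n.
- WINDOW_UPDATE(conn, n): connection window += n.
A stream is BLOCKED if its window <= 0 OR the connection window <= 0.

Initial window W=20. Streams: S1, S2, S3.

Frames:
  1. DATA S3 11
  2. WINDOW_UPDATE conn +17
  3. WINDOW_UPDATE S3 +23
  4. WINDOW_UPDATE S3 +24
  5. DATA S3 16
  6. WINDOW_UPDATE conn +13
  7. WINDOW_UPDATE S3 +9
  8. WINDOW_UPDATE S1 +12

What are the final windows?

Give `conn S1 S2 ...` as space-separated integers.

Answer: 23 32 20 49

Derivation:
Op 1: conn=9 S1=20 S2=20 S3=9 blocked=[]
Op 2: conn=26 S1=20 S2=20 S3=9 blocked=[]
Op 3: conn=26 S1=20 S2=20 S3=32 blocked=[]
Op 4: conn=26 S1=20 S2=20 S3=56 blocked=[]
Op 5: conn=10 S1=20 S2=20 S3=40 blocked=[]
Op 6: conn=23 S1=20 S2=20 S3=40 blocked=[]
Op 7: conn=23 S1=20 S2=20 S3=49 blocked=[]
Op 8: conn=23 S1=32 S2=20 S3=49 blocked=[]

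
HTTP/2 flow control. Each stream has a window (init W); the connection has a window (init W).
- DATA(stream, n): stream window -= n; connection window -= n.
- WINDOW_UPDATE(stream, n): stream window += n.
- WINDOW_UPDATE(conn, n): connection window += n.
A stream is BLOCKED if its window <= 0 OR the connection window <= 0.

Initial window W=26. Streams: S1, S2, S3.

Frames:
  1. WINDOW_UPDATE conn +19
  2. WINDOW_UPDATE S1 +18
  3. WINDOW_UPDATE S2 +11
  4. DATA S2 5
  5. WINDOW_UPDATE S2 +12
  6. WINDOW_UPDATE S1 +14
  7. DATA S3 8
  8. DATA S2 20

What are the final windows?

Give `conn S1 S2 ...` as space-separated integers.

Op 1: conn=45 S1=26 S2=26 S3=26 blocked=[]
Op 2: conn=45 S1=44 S2=26 S3=26 blocked=[]
Op 3: conn=45 S1=44 S2=37 S3=26 blocked=[]
Op 4: conn=40 S1=44 S2=32 S3=26 blocked=[]
Op 5: conn=40 S1=44 S2=44 S3=26 blocked=[]
Op 6: conn=40 S1=58 S2=44 S3=26 blocked=[]
Op 7: conn=32 S1=58 S2=44 S3=18 blocked=[]
Op 8: conn=12 S1=58 S2=24 S3=18 blocked=[]

Answer: 12 58 24 18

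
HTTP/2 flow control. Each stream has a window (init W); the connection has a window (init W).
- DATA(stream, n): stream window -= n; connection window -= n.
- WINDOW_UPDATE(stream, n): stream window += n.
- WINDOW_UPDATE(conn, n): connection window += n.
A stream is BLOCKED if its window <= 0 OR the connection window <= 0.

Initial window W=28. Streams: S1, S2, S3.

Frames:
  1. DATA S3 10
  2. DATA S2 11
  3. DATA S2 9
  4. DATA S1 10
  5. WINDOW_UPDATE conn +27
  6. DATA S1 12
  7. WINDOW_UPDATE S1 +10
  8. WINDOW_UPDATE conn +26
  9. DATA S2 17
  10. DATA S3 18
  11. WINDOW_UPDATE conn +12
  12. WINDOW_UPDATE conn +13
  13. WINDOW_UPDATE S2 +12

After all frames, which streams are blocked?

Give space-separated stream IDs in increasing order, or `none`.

Op 1: conn=18 S1=28 S2=28 S3=18 blocked=[]
Op 2: conn=7 S1=28 S2=17 S3=18 blocked=[]
Op 3: conn=-2 S1=28 S2=8 S3=18 blocked=[1, 2, 3]
Op 4: conn=-12 S1=18 S2=8 S3=18 blocked=[1, 2, 3]
Op 5: conn=15 S1=18 S2=8 S3=18 blocked=[]
Op 6: conn=3 S1=6 S2=8 S3=18 blocked=[]
Op 7: conn=3 S1=16 S2=8 S3=18 blocked=[]
Op 8: conn=29 S1=16 S2=8 S3=18 blocked=[]
Op 9: conn=12 S1=16 S2=-9 S3=18 blocked=[2]
Op 10: conn=-6 S1=16 S2=-9 S3=0 blocked=[1, 2, 3]
Op 11: conn=6 S1=16 S2=-9 S3=0 blocked=[2, 3]
Op 12: conn=19 S1=16 S2=-9 S3=0 blocked=[2, 3]
Op 13: conn=19 S1=16 S2=3 S3=0 blocked=[3]

Answer: S3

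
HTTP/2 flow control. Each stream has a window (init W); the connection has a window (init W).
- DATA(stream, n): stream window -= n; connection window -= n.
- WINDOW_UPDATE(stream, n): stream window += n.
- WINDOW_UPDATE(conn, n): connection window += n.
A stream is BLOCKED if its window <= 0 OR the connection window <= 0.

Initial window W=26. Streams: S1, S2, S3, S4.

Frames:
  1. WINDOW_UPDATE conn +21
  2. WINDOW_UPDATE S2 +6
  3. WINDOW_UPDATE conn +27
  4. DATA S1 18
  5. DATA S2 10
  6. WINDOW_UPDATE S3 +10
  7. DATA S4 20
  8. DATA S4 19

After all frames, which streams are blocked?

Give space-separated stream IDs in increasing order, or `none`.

Op 1: conn=47 S1=26 S2=26 S3=26 S4=26 blocked=[]
Op 2: conn=47 S1=26 S2=32 S3=26 S4=26 blocked=[]
Op 3: conn=74 S1=26 S2=32 S3=26 S4=26 blocked=[]
Op 4: conn=56 S1=8 S2=32 S3=26 S4=26 blocked=[]
Op 5: conn=46 S1=8 S2=22 S3=26 S4=26 blocked=[]
Op 6: conn=46 S1=8 S2=22 S3=36 S4=26 blocked=[]
Op 7: conn=26 S1=8 S2=22 S3=36 S4=6 blocked=[]
Op 8: conn=7 S1=8 S2=22 S3=36 S4=-13 blocked=[4]

Answer: S4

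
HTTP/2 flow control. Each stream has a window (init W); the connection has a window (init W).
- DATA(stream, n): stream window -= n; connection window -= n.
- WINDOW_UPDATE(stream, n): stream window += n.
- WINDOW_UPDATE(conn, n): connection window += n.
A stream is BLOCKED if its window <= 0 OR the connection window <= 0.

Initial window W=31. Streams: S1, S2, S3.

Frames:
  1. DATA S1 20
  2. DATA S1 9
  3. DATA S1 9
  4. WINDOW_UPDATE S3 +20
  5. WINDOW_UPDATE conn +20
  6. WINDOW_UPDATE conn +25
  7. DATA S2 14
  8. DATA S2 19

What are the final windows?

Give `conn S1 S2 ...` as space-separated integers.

Op 1: conn=11 S1=11 S2=31 S3=31 blocked=[]
Op 2: conn=2 S1=2 S2=31 S3=31 blocked=[]
Op 3: conn=-7 S1=-7 S2=31 S3=31 blocked=[1, 2, 3]
Op 4: conn=-7 S1=-7 S2=31 S3=51 blocked=[1, 2, 3]
Op 5: conn=13 S1=-7 S2=31 S3=51 blocked=[1]
Op 6: conn=38 S1=-7 S2=31 S3=51 blocked=[1]
Op 7: conn=24 S1=-7 S2=17 S3=51 blocked=[1]
Op 8: conn=5 S1=-7 S2=-2 S3=51 blocked=[1, 2]

Answer: 5 -7 -2 51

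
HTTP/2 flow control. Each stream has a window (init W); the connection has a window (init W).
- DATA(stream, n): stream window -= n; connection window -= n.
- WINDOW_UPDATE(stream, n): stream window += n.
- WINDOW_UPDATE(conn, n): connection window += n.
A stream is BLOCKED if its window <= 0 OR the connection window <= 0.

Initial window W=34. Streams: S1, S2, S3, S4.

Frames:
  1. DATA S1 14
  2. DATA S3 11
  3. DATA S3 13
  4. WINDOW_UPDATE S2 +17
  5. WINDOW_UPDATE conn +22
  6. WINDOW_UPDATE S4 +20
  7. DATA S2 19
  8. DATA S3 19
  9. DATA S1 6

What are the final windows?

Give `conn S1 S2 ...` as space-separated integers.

Op 1: conn=20 S1=20 S2=34 S3=34 S4=34 blocked=[]
Op 2: conn=9 S1=20 S2=34 S3=23 S4=34 blocked=[]
Op 3: conn=-4 S1=20 S2=34 S3=10 S4=34 blocked=[1, 2, 3, 4]
Op 4: conn=-4 S1=20 S2=51 S3=10 S4=34 blocked=[1, 2, 3, 4]
Op 5: conn=18 S1=20 S2=51 S3=10 S4=34 blocked=[]
Op 6: conn=18 S1=20 S2=51 S3=10 S4=54 blocked=[]
Op 7: conn=-1 S1=20 S2=32 S3=10 S4=54 blocked=[1, 2, 3, 4]
Op 8: conn=-20 S1=20 S2=32 S3=-9 S4=54 blocked=[1, 2, 3, 4]
Op 9: conn=-26 S1=14 S2=32 S3=-9 S4=54 blocked=[1, 2, 3, 4]

Answer: -26 14 32 -9 54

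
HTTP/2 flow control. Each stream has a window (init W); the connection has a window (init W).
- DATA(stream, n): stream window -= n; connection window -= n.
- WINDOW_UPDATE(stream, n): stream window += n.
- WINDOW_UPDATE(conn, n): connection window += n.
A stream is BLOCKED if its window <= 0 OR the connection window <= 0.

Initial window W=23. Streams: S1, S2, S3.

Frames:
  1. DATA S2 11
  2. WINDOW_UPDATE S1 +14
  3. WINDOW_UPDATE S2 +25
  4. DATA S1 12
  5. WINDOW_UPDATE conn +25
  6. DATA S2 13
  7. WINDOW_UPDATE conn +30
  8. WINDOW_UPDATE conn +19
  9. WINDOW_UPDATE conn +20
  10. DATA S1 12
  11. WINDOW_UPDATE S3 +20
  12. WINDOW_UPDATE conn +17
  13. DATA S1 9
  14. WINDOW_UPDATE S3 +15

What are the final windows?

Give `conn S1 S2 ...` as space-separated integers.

Answer: 77 4 24 58

Derivation:
Op 1: conn=12 S1=23 S2=12 S3=23 blocked=[]
Op 2: conn=12 S1=37 S2=12 S3=23 blocked=[]
Op 3: conn=12 S1=37 S2=37 S3=23 blocked=[]
Op 4: conn=0 S1=25 S2=37 S3=23 blocked=[1, 2, 3]
Op 5: conn=25 S1=25 S2=37 S3=23 blocked=[]
Op 6: conn=12 S1=25 S2=24 S3=23 blocked=[]
Op 7: conn=42 S1=25 S2=24 S3=23 blocked=[]
Op 8: conn=61 S1=25 S2=24 S3=23 blocked=[]
Op 9: conn=81 S1=25 S2=24 S3=23 blocked=[]
Op 10: conn=69 S1=13 S2=24 S3=23 blocked=[]
Op 11: conn=69 S1=13 S2=24 S3=43 blocked=[]
Op 12: conn=86 S1=13 S2=24 S3=43 blocked=[]
Op 13: conn=77 S1=4 S2=24 S3=43 blocked=[]
Op 14: conn=77 S1=4 S2=24 S3=58 blocked=[]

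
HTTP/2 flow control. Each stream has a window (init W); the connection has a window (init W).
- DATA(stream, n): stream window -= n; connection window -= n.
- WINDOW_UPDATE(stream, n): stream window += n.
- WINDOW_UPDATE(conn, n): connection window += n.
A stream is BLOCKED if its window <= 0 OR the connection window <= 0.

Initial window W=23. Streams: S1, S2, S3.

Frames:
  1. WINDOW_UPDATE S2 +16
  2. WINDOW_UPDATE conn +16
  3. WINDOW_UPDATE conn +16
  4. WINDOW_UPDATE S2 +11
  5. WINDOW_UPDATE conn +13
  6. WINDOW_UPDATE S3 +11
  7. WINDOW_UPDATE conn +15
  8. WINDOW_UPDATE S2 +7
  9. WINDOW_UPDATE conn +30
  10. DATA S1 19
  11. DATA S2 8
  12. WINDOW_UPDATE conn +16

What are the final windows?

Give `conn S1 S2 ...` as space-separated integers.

Op 1: conn=23 S1=23 S2=39 S3=23 blocked=[]
Op 2: conn=39 S1=23 S2=39 S3=23 blocked=[]
Op 3: conn=55 S1=23 S2=39 S3=23 blocked=[]
Op 4: conn=55 S1=23 S2=50 S3=23 blocked=[]
Op 5: conn=68 S1=23 S2=50 S3=23 blocked=[]
Op 6: conn=68 S1=23 S2=50 S3=34 blocked=[]
Op 7: conn=83 S1=23 S2=50 S3=34 blocked=[]
Op 8: conn=83 S1=23 S2=57 S3=34 blocked=[]
Op 9: conn=113 S1=23 S2=57 S3=34 blocked=[]
Op 10: conn=94 S1=4 S2=57 S3=34 blocked=[]
Op 11: conn=86 S1=4 S2=49 S3=34 blocked=[]
Op 12: conn=102 S1=4 S2=49 S3=34 blocked=[]

Answer: 102 4 49 34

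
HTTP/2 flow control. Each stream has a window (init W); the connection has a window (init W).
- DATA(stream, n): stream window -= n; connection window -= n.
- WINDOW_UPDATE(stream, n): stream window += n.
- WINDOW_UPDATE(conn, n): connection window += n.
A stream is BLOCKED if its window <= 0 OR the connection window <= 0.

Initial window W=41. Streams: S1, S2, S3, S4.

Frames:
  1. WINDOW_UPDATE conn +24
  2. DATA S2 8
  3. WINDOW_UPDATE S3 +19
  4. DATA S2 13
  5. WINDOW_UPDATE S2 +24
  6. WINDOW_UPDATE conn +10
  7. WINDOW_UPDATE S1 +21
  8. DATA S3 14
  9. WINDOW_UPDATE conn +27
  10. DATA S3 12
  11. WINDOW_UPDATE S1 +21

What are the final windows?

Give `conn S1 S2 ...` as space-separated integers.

Answer: 55 83 44 34 41

Derivation:
Op 1: conn=65 S1=41 S2=41 S3=41 S4=41 blocked=[]
Op 2: conn=57 S1=41 S2=33 S3=41 S4=41 blocked=[]
Op 3: conn=57 S1=41 S2=33 S3=60 S4=41 blocked=[]
Op 4: conn=44 S1=41 S2=20 S3=60 S4=41 blocked=[]
Op 5: conn=44 S1=41 S2=44 S3=60 S4=41 blocked=[]
Op 6: conn=54 S1=41 S2=44 S3=60 S4=41 blocked=[]
Op 7: conn=54 S1=62 S2=44 S3=60 S4=41 blocked=[]
Op 8: conn=40 S1=62 S2=44 S3=46 S4=41 blocked=[]
Op 9: conn=67 S1=62 S2=44 S3=46 S4=41 blocked=[]
Op 10: conn=55 S1=62 S2=44 S3=34 S4=41 blocked=[]
Op 11: conn=55 S1=83 S2=44 S3=34 S4=41 blocked=[]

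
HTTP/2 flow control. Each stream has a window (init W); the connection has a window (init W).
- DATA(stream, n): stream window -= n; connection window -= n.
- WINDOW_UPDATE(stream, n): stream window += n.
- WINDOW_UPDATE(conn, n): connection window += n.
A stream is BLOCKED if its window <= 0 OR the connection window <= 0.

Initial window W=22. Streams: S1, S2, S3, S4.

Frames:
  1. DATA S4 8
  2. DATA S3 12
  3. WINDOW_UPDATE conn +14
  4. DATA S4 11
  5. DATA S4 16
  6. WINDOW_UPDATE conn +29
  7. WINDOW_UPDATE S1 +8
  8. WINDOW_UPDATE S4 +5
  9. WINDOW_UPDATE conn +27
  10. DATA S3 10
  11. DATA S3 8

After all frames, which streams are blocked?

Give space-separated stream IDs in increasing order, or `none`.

Op 1: conn=14 S1=22 S2=22 S3=22 S4=14 blocked=[]
Op 2: conn=2 S1=22 S2=22 S3=10 S4=14 blocked=[]
Op 3: conn=16 S1=22 S2=22 S3=10 S4=14 blocked=[]
Op 4: conn=5 S1=22 S2=22 S3=10 S4=3 blocked=[]
Op 5: conn=-11 S1=22 S2=22 S3=10 S4=-13 blocked=[1, 2, 3, 4]
Op 6: conn=18 S1=22 S2=22 S3=10 S4=-13 blocked=[4]
Op 7: conn=18 S1=30 S2=22 S3=10 S4=-13 blocked=[4]
Op 8: conn=18 S1=30 S2=22 S3=10 S4=-8 blocked=[4]
Op 9: conn=45 S1=30 S2=22 S3=10 S4=-8 blocked=[4]
Op 10: conn=35 S1=30 S2=22 S3=0 S4=-8 blocked=[3, 4]
Op 11: conn=27 S1=30 S2=22 S3=-8 S4=-8 blocked=[3, 4]

Answer: S3 S4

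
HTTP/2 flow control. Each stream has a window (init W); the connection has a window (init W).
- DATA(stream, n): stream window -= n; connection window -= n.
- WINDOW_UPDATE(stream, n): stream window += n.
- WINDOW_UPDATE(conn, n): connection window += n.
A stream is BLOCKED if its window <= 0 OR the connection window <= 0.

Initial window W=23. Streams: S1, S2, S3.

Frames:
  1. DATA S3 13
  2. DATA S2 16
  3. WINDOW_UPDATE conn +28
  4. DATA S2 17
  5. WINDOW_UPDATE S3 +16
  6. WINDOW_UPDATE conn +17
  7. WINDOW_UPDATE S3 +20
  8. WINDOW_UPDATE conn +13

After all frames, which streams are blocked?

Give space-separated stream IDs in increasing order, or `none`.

Answer: S2

Derivation:
Op 1: conn=10 S1=23 S2=23 S3=10 blocked=[]
Op 2: conn=-6 S1=23 S2=7 S3=10 blocked=[1, 2, 3]
Op 3: conn=22 S1=23 S2=7 S3=10 blocked=[]
Op 4: conn=5 S1=23 S2=-10 S3=10 blocked=[2]
Op 5: conn=5 S1=23 S2=-10 S3=26 blocked=[2]
Op 6: conn=22 S1=23 S2=-10 S3=26 blocked=[2]
Op 7: conn=22 S1=23 S2=-10 S3=46 blocked=[2]
Op 8: conn=35 S1=23 S2=-10 S3=46 blocked=[2]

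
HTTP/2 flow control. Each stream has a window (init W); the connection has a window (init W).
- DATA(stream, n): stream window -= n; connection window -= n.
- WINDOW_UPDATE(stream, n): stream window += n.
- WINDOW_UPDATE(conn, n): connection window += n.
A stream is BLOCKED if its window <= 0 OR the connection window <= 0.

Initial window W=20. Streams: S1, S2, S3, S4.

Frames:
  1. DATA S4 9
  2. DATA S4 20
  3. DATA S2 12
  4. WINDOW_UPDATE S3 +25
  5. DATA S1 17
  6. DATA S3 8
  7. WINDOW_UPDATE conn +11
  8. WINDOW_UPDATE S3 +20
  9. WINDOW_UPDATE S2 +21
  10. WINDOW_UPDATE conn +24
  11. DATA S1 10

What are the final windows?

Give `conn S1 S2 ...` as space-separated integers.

Answer: -21 -7 29 57 -9

Derivation:
Op 1: conn=11 S1=20 S2=20 S3=20 S4=11 blocked=[]
Op 2: conn=-9 S1=20 S2=20 S3=20 S4=-9 blocked=[1, 2, 3, 4]
Op 3: conn=-21 S1=20 S2=8 S3=20 S4=-9 blocked=[1, 2, 3, 4]
Op 4: conn=-21 S1=20 S2=8 S3=45 S4=-9 blocked=[1, 2, 3, 4]
Op 5: conn=-38 S1=3 S2=8 S3=45 S4=-9 blocked=[1, 2, 3, 4]
Op 6: conn=-46 S1=3 S2=8 S3=37 S4=-9 blocked=[1, 2, 3, 4]
Op 7: conn=-35 S1=3 S2=8 S3=37 S4=-9 blocked=[1, 2, 3, 4]
Op 8: conn=-35 S1=3 S2=8 S3=57 S4=-9 blocked=[1, 2, 3, 4]
Op 9: conn=-35 S1=3 S2=29 S3=57 S4=-9 blocked=[1, 2, 3, 4]
Op 10: conn=-11 S1=3 S2=29 S3=57 S4=-9 blocked=[1, 2, 3, 4]
Op 11: conn=-21 S1=-7 S2=29 S3=57 S4=-9 blocked=[1, 2, 3, 4]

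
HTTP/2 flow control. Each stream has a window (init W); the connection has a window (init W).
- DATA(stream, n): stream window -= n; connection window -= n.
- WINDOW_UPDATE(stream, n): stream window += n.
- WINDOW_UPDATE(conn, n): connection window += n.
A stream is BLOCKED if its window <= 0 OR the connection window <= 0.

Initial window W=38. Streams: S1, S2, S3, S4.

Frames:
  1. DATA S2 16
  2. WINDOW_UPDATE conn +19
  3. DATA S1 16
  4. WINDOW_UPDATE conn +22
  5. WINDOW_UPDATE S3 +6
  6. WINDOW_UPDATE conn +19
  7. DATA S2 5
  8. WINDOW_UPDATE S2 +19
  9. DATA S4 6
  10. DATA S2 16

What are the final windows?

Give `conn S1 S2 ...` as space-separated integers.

Op 1: conn=22 S1=38 S2=22 S3=38 S4=38 blocked=[]
Op 2: conn=41 S1=38 S2=22 S3=38 S4=38 blocked=[]
Op 3: conn=25 S1=22 S2=22 S3=38 S4=38 blocked=[]
Op 4: conn=47 S1=22 S2=22 S3=38 S4=38 blocked=[]
Op 5: conn=47 S1=22 S2=22 S3=44 S4=38 blocked=[]
Op 6: conn=66 S1=22 S2=22 S3=44 S4=38 blocked=[]
Op 7: conn=61 S1=22 S2=17 S3=44 S4=38 blocked=[]
Op 8: conn=61 S1=22 S2=36 S3=44 S4=38 blocked=[]
Op 9: conn=55 S1=22 S2=36 S3=44 S4=32 blocked=[]
Op 10: conn=39 S1=22 S2=20 S3=44 S4=32 blocked=[]

Answer: 39 22 20 44 32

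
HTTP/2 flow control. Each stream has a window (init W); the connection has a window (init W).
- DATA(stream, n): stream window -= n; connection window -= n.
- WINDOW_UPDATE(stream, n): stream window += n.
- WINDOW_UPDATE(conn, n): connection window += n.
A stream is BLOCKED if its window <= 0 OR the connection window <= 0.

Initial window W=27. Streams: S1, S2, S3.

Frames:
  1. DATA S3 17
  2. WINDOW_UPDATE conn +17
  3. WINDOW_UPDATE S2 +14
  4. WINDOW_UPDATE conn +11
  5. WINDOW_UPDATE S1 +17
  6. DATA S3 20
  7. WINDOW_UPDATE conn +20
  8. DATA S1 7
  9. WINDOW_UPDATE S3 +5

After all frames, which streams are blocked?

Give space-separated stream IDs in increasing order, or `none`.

Answer: S3

Derivation:
Op 1: conn=10 S1=27 S2=27 S3=10 blocked=[]
Op 2: conn=27 S1=27 S2=27 S3=10 blocked=[]
Op 3: conn=27 S1=27 S2=41 S3=10 blocked=[]
Op 4: conn=38 S1=27 S2=41 S3=10 blocked=[]
Op 5: conn=38 S1=44 S2=41 S3=10 blocked=[]
Op 6: conn=18 S1=44 S2=41 S3=-10 blocked=[3]
Op 7: conn=38 S1=44 S2=41 S3=-10 blocked=[3]
Op 8: conn=31 S1=37 S2=41 S3=-10 blocked=[3]
Op 9: conn=31 S1=37 S2=41 S3=-5 blocked=[3]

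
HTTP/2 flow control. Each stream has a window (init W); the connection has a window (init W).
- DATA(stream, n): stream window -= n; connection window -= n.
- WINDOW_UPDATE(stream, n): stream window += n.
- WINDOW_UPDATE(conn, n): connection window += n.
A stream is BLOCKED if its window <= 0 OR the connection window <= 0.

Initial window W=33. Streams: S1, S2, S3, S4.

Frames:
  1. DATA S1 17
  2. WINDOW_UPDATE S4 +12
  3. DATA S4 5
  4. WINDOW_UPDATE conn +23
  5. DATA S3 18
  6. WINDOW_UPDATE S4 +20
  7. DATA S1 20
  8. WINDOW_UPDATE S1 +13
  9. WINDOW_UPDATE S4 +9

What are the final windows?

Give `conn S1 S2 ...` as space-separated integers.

Op 1: conn=16 S1=16 S2=33 S3=33 S4=33 blocked=[]
Op 2: conn=16 S1=16 S2=33 S3=33 S4=45 blocked=[]
Op 3: conn=11 S1=16 S2=33 S3=33 S4=40 blocked=[]
Op 4: conn=34 S1=16 S2=33 S3=33 S4=40 blocked=[]
Op 5: conn=16 S1=16 S2=33 S3=15 S4=40 blocked=[]
Op 6: conn=16 S1=16 S2=33 S3=15 S4=60 blocked=[]
Op 7: conn=-4 S1=-4 S2=33 S3=15 S4=60 blocked=[1, 2, 3, 4]
Op 8: conn=-4 S1=9 S2=33 S3=15 S4=60 blocked=[1, 2, 3, 4]
Op 9: conn=-4 S1=9 S2=33 S3=15 S4=69 blocked=[1, 2, 3, 4]

Answer: -4 9 33 15 69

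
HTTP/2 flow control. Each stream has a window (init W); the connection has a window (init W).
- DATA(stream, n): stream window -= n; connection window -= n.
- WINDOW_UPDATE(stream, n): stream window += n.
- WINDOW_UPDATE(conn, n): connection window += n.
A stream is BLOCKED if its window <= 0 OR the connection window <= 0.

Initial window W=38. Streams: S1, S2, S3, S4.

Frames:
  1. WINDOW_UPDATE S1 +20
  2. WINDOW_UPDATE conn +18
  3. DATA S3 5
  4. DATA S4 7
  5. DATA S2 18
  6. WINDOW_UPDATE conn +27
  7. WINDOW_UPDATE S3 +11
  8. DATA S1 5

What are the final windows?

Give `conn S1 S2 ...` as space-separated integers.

Answer: 48 53 20 44 31

Derivation:
Op 1: conn=38 S1=58 S2=38 S3=38 S4=38 blocked=[]
Op 2: conn=56 S1=58 S2=38 S3=38 S4=38 blocked=[]
Op 3: conn=51 S1=58 S2=38 S3=33 S4=38 blocked=[]
Op 4: conn=44 S1=58 S2=38 S3=33 S4=31 blocked=[]
Op 5: conn=26 S1=58 S2=20 S3=33 S4=31 blocked=[]
Op 6: conn=53 S1=58 S2=20 S3=33 S4=31 blocked=[]
Op 7: conn=53 S1=58 S2=20 S3=44 S4=31 blocked=[]
Op 8: conn=48 S1=53 S2=20 S3=44 S4=31 blocked=[]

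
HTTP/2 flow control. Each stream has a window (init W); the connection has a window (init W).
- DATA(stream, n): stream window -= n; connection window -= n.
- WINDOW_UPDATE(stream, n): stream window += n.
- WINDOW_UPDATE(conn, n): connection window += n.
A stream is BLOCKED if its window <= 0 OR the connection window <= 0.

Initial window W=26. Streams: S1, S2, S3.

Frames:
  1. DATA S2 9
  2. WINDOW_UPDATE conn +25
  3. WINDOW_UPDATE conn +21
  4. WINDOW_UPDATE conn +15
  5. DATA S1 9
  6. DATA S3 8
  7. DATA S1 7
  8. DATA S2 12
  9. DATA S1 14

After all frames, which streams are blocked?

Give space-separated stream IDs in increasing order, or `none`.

Op 1: conn=17 S1=26 S2=17 S3=26 blocked=[]
Op 2: conn=42 S1=26 S2=17 S3=26 blocked=[]
Op 3: conn=63 S1=26 S2=17 S3=26 blocked=[]
Op 4: conn=78 S1=26 S2=17 S3=26 blocked=[]
Op 5: conn=69 S1=17 S2=17 S3=26 blocked=[]
Op 6: conn=61 S1=17 S2=17 S3=18 blocked=[]
Op 7: conn=54 S1=10 S2=17 S3=18 blocked=[]
Op 8: conn=42 S1=10 S2=5 S3=18 blocked=[]
Op 9: conn=28 S1=-4 S2=5 S3=18 blocked=[1]

Answer: S1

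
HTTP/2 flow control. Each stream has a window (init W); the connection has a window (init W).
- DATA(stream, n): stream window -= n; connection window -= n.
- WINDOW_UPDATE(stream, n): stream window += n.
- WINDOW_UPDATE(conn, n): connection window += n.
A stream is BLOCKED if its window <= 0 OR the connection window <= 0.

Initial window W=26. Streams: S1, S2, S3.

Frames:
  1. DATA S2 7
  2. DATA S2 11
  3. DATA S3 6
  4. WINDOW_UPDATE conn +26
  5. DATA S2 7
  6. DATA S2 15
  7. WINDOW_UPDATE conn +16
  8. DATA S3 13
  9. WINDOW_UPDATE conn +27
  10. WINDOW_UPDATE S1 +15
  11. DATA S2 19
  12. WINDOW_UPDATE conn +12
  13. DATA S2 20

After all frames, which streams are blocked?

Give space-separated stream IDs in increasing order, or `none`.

Op 1: conn=19 S1=26 S2=19 S3=26 blocked=[]
Op 2: conn=8 S1=26 S2=8 S3=26 blocked=[]
Op 3: conn=2 S1=26 S2=8 S3=20 blocked=[]
Op 4: conn=28 S1=26 S2=8 S3=20 blocked=[]
Op 5: conn=21 S1=26 S2=1 S3=20 blocked=[]
Op 6: conn=6 S1=26 S2=-14 S3=20 blocked=[2]
Op 7: conn=22 S1=26 S2=-14 S3=20 blocked=[2]
Op 8: conn=9 S1=26 S2=-14 S3=7 blocked=[2]
Op 9: conn=36 S1=26 S2=-14 S3=7 blocked=[2]
Op 10: conn=36 S1=41 S2=-14 S3=7 blocked=[2]
Op 11: conn=17 S1=41 S2=-33 S3=7 blocked=[2]
Op 12: conn=29 S1=41 S2=-33 S3=7 blocked=[2]
Op 13: conn=9 S1=41 S2=-53 S3=7 blocked=[2]

Answer: S2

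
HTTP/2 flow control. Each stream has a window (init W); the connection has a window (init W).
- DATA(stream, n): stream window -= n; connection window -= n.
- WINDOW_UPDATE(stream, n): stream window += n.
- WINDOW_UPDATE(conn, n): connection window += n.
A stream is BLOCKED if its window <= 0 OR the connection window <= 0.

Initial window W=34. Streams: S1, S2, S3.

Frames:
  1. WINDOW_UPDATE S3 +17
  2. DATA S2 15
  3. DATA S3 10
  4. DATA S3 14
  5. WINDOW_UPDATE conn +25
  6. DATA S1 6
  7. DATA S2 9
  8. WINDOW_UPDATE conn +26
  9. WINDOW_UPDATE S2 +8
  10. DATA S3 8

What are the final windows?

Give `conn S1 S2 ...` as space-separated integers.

Answer: 23 28 18 19

Derivation:
Op 1: conn=34 S1=34 S2=34 S3=51 blocked=[]
Op 2: conn=19 S1=34 S2=19 S3=51 blocked=[]
Op 3: conn=9 S1=34 S2=19 S3=41 blocked=[]
Op 4: conn=-5 S1=34 S2=19 S3=27 blocked=[1, 2, 3]
Op 5: conn=20 S1=34 S2=19 S3=27 blocked=[]
Op 6: conn=14 S1=28 S2=19 S3=27 blocked=[]
Op 7: conn=5 S1=28 S2=10 S3=27 blocked=[]
Op 8: conn=31 S1=28 S2=10 S3=27 blocked=[]
Op 9: conn=31 S1=28 S2=18 S3=27 blocked=[]
Op 10: conn=23 S1=28 S2=18 S3=19 blocked=[]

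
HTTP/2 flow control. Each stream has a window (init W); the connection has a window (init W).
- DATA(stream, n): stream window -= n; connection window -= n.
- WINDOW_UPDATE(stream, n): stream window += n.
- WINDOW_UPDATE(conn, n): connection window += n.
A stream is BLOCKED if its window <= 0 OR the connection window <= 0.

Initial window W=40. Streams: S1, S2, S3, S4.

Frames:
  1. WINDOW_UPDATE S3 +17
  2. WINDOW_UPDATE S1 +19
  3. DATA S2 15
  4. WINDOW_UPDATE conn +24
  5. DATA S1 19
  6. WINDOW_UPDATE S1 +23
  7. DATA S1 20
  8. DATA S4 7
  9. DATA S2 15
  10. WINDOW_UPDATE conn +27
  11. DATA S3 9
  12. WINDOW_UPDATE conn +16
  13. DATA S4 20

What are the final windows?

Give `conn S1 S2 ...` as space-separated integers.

Op 1: conn=40 S1=40 S2=40 S3=57 S4=40 blocked=[]
Op 2: conn=40 S1=59 S2=40 S3=57 S4=40 blocked=[]
Op 3: conn=25 S1=59 S2=25 S3=57 S4=40 blocked=[]
Op 4: conn=49 S1=59 S2=25 S3=57 S4=40 blocked=[]
Op 5: conn=30 S1=40 S2=25 S3=57 S4=40 blocked=[]
Op 6: conn=30 S1=63 S2=25 S3=57 S4=40 blocked=[]
Op 7: conn=10 S1=43 S2=25 S3=57 S4=40 blocked=[]
Op 8: conn=3 S1=43 S2=25 S3=57 S4=33 blocked=[]
Op 9: conn=-12 S1=43 S2=10 S3=57 S4=33 blocked=[1, 2, 3, 4]
Op 10: conn=15 S1=43 S2=10 S3=57 S4=33 blocked=[]
Op 11: conn=6 S1=43 S2=10 S3=48 S4=33 blocked=[]
Op 12: conn=22 S1=43 S2=10 S3=48 S4=33 blocked=[]
Op 13: conn=2 S1=43 S2=10 S3=48 S4=13 blocked=[]

Answer: 2 43 10 48 13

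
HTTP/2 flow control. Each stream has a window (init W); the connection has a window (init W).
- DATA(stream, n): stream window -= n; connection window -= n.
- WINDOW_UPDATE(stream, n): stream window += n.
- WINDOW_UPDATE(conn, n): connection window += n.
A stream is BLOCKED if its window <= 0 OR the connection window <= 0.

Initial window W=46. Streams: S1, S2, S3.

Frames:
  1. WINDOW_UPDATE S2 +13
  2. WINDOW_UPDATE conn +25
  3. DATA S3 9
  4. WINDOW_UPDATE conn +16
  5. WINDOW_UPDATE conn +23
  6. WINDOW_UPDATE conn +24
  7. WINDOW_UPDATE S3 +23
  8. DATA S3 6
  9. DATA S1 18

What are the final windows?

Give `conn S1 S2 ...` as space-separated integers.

Answer: 101 28 59 54

Derivation:
Op 1: conn=46 S1=46 S2=59 S3=46 blocked=[]
Op 2: conn=71 S1=46 S2=59 S3=46 blocked=[]
Op 3: conn=62 S1=46 S2=59 S3=37 blocked=[]
Op 4: conn=78 S1=46 S2=59 S3=37 blocked=[]
Op 5: conn=101 S1=46 S2=59 S3=37 blocked=[]
Op 6: conn=125 S1=46 S2=59 S3=37 blocked=[]
Op 7: conn=125 S1=46 S2=59 S3=60 blocked=[]
Op 8: conn=119 S1=46 S2=59 S3=54 blocked=[]
Op 9: conn=101 S1=28 S2=59 S3=54 blocked=[]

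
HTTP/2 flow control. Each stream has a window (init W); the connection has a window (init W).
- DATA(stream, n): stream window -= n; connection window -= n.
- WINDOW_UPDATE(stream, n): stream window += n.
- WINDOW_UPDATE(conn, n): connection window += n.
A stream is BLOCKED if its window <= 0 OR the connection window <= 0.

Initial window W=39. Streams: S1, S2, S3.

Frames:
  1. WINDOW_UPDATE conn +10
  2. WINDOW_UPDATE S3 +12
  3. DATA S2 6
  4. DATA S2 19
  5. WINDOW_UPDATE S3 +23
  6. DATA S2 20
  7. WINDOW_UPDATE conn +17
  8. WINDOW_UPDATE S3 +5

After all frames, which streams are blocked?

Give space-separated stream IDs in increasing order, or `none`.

Answer: S2

Derivation:
Op 1: conn=49 S1=39 S2=39 S3=39 blocked=[]
Op 2: conn=49 S1=39 S2=39 S3=51 blocked=[]
Op 3: conn=43 S1=39 S2=33 S3=51 blocked=[]
Op 4: conn=24 S1=39 S2=14 S3=51 blocked=[]
Op 5: conn=24 S1=39 S2=14 S3=74 blocked=[]
Op 6: conn=4 S1=39 S2=-6 S3=74 blocked=[2]
Op 7: conn=21 S1=39 S2=-6 S3=74 blocked=[2]
Op 8: conn=21 S1=39 S2=-6 S3=79 blocked=[2]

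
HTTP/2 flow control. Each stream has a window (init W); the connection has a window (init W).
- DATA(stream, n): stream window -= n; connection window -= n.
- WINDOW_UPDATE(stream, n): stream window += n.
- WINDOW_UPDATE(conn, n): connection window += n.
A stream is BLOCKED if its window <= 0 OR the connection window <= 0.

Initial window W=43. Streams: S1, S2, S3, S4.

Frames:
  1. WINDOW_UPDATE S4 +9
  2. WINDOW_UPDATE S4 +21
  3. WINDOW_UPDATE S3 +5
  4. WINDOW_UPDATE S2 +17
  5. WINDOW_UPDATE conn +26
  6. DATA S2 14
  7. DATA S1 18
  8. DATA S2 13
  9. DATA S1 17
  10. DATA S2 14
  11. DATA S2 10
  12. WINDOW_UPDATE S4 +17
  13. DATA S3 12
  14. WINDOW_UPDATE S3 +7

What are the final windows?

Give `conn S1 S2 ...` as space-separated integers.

Answer: -29 8 9 43 90

Derivation:
Op 1: conn=43 S1=43 S2=43 S3=43 S4=52 blocked=[]
Op 2: conn=43 S1=43 S2=43 S3=43 S4=73 blocked=[]
Op 3: conn=43 S1=43 S2=43 S3=48 S4=73 blocked=[]
Op 4: conn=43 S1=43 S2=60 S3=48 S4=73 blocked=[]
Op 5: conn=69 S1=43 S2=60 S3=48 S4=73 blocked=[]
Op 6: conn=55 S1=43 S2=46 S3=48 S4=73 blocked=[]
Op 7: conn=37 S1=25 S2=46 S3=48 S4=73 blocked=[]
Op 8: conn=24 S1=25 S2=33 S3=48 S4=73 blocked=[]
Op 9: conn=7 S1=8 S2=33 S3=48 S4=73 blocked=[]
Op 10: conn=-7 S1=8 S2=19 S3=48 S4=73 blocked=[1, 2, 3, 4]
Op 11: conn=-17 S1=8 S2=9 S3=48 S4=73 blocked=[1, 2, 3, 4]
Op 12: conn=-17 S1=8 S2=9 S3=48 S4=90 blocked=[1, 2, 3, 4]
Op 13: conn=-29 S1=8 S2=9 S3=36 S4=90 blocked=[1, 2, 3, 4]
Op 14: conn=-29 S1=8 S2=9 S3=43 S4=90 blocked=[1, 2, 3, 4]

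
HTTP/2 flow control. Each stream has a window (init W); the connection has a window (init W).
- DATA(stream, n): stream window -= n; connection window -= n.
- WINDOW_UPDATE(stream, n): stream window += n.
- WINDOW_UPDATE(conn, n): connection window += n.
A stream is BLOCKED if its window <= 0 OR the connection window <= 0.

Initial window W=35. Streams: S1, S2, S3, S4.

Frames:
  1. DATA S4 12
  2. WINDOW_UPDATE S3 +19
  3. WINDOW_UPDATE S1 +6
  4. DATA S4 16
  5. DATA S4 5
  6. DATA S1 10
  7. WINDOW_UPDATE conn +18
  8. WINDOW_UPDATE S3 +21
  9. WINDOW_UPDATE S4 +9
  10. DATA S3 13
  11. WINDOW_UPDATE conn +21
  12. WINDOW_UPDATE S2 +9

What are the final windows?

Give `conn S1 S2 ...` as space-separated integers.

Answer: 18 31 44 62 11

Derivation:
Op 1: conn=23 S1=35 S2=35 S3=35 S4=23 blocked=[]
Op 2: conn=23 S1=35 S2=35 S3=54 S4=23 blocked=[]
Op 3: conn=23 S1=41 S2=35 S3=54 S4=23 blocked=[]
Op 4: conn=7 S1=41 S2=35 S3=54 S4=7 blocked=[]
Op 5: conn=2 S1=41 S2=35 S3=54 S4=2 blocked=[]
Op 6: conn=-8 S1=31 S2=35 S3=54 S4=2 blocked=[1, 2, 3, 4]
Op 7: conn=10 S1=31 S2=35 S3=54 S4=2 blocked=[]
Op 8: conn=10 S1=31 S2=35 S3=75 S4=2 blocked=[]
Op 9: conn=10 S1=31 S2=35 S3=75 S4=11 blocked=[]
Op 10: conn=-3 S1=31 S2=35 S3=62 S4=11 blocked=[1, 2, 3, 4]
Op 11: conn=18 S1=31 S2=35 S3=62 S4=11 blocked=[]
Op 12: conn=18 S1=31 S2=44 S3=62 S4=11 blocked=[]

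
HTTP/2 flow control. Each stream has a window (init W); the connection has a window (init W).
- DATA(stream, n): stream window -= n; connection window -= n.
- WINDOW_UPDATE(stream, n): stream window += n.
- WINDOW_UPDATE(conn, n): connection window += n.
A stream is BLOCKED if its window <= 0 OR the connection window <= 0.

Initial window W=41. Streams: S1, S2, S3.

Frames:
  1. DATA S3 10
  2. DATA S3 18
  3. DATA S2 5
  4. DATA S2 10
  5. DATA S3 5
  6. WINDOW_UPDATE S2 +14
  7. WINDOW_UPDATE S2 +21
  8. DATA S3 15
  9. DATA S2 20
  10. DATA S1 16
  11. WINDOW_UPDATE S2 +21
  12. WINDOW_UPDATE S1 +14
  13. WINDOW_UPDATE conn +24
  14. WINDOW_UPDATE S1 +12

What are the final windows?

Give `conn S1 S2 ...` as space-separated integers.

Op 1: conn=31 S1=41 S2=41 S3=31 blocked=[]
Op 2: conn=13 S1=41 S2=41 S3=13 blocked=[]
Op 3: conn=8 S1=41 S2=36 S3=13 blocked=[]
Op 4: conn=-2 S1=41 S2=26 S3=13 blocked=[1, 2, 3]
Op 5: conn=-7 S1=41 S2=26 S3=8 blocked=[1, 2, 3]
Op 6: conn=-7 S1=41 S2=40 S3=8 blocked=[1, 2, 3]
Op 7: conn=-7 S1=41 S2=61 S3=8 blocked=[1, 2, 3]
Op 8: conn=-22 S1=41 S2=61 S3=-7 blocked=[1, 2, 3]
Op 9: conn=-42 S1=41 S2=41 S3=-7 blocked=[1, 2, 3]
Op 10: conn=-58 S1=25 S2=41 S3=-7 blocked=[1, 2, 3]
Op 11: conn=-58 S1=25 S2=62 S3=-7 blocked=[1, 2, 3]
Op 12: conn=-58 S1=39 S2=62 S3=-7 blocked=[1, 2, 3]
Op 13: conn=-34 S1=39 S2=62 S3=-7 blocked=[1, 2, 3]
Op 14: conn=-34 S1=51 S2=62 S3=-7 blocked=[1, 2, 3]

Answer: -34 51 62 -7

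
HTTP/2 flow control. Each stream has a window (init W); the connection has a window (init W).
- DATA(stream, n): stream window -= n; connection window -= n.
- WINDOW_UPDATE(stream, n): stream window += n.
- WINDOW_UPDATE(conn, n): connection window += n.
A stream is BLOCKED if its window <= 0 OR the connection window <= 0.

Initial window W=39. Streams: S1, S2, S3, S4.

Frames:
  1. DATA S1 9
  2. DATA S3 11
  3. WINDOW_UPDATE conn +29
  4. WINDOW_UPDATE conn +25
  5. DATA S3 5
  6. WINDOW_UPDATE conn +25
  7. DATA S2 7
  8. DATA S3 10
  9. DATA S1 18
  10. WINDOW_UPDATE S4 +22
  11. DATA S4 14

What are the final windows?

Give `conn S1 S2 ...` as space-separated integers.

Op 1: conn=30 S1=30 S2=39 S3=39 S4=39 blocked=[]
Op 2: conn=19 S1=30 S2=39 S3=28 S4=39 blocked=[]
Op 3: conn=48 S1=30 S2=39 S3=28 S4=39 blocked=[]
Op 4: conn=73 S1=30 S2=39 S3=28 S4=39 blocked=[]
Op 5: conn=68 S1=30 S2=39 S3=23 S4=39 blocked=[]
Op 6: conn=93 S1=30 S2=39 S3=23 S4=39 blocked=[]
Op 7: conn=86 S1=30 S2=32 S3=23 S4=39 blocked=[]
Op 8: conn=76 S1=30 S2=32 S3=13 S4=39 blocked=[]
Op 9: conn=58 S1=12 S2=32 S3=13 S4=39 blocked=[]
Op 10: conn=58 S1=12 S2=32 S3=13 S4=61 blocked=[]
Op 11: conn=44 S1=12 S2=32 S3=13 S4=47 blocked=[]

Answer: 44 12 32 13 47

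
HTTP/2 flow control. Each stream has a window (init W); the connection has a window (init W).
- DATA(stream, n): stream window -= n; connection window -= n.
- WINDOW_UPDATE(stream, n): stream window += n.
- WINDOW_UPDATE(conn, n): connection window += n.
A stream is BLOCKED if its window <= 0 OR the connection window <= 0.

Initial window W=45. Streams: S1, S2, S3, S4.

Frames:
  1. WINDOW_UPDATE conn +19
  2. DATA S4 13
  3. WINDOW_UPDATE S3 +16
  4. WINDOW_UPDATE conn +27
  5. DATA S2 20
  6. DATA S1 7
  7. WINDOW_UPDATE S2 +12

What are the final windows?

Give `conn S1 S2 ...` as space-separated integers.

Answer: 51 38 37 61 32

Derivation:
Op 1: conn=64 S1=45 S2=45 S3=45 S4=45 blocked=[]
Op 2: conn=51 S1=45 S2=45 S3=45 S4=32 blocked=[]
Op 3: conn=51 S1=45 S2=45 S3=61 S4=32 blocked=[]
Op 4: conn=78 S1=45 S2=45 S3=61 S4=32 blocked=[]
Op 5: conn=58 S1=45 S2=25 S3=61 S4=32 blocked=[]
Op 6: conn=51 S1=38 S2=25 S3=61 S4=32 blocked=[]
Op 7: conn=51 S1=38 S2=37 S3=61 S4=32 blocked=[]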